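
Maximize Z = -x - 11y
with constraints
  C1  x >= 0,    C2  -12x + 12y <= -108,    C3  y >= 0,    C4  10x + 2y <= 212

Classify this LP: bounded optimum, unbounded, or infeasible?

Feasible corners and Z = -x - 11y:
  (9, 0) → Z = -9
  (115/6, 61/6) → Z = -131
  (106/5, 0) → Z = -106/5
The feasible region has finitely many vertices and no improving ray; the maximum is -9 at (9, 0).

bounded optimum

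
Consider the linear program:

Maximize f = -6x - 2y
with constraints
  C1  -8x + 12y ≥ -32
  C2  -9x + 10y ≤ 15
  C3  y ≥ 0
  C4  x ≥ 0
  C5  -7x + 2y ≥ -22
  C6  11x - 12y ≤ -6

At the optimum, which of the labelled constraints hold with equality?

Vertices and f = -6x - 2y:
  (0, 3/2) → f = -3
  (125/26, 303/52) → f = -81/2
  (0, 1/2) → f = -1
  (138/31, 142/31) → f = -1112/31

The maximum is at (0, 1/2). Substituting into each constraint, equality holds for C4 and C6; the remaining constraints have slack.

C4 and C6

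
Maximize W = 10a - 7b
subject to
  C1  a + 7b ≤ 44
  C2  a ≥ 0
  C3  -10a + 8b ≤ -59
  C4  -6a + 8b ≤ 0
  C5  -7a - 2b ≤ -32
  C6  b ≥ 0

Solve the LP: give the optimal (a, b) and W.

a = 44, b = 0, maximum W = 440

Vertices and W = 10a - 7b:
  (255/26, 127/26) → W = 1661/26
  (44, 0) → W = 440
  (59/10, 0) → W = 59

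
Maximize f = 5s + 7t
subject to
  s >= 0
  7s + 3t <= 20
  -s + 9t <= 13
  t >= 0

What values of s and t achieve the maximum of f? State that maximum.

The optimum lies where 7s + 3t = 20 and -s + 9t = 13.
Solving simultaneously gives s = 47/22, t = 37/22.

s = 47/22, t = 37/22, maximum f = 247/11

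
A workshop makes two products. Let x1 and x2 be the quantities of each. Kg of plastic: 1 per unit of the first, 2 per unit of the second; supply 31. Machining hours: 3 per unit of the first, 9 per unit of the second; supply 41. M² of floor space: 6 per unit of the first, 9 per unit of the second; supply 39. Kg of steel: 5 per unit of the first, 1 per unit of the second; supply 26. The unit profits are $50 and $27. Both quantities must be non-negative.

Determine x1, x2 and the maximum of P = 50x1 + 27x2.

Vertices and P = 50x1 + 27x2:
  (0, 0) → P = 0
  (0, 13/3) → P = 117
  (26/5, 0) → P = 260
  (5, 1) → P = 277

At the optimal vertex, 6x1 + 9x2 = 39 and 5x1 + x2 = 26.
Solving simultaneously gives x1 = 5, x2 = 1.

x1 = 5, x2 = 1, maximum P = 277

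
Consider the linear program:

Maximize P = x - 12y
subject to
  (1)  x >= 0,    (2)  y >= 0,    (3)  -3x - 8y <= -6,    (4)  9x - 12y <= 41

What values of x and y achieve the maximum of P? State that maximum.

Feasible corners and P = x - 12y:
  (0, 3/4) → P = -9
  (2, 0) → P = 2
  (41/9, 0) → P = 41/9
The feasible region is unbounded (it extends along (0, 1), (4, 3)), but P strictly decreases along every unbounded feasible direction, so there is no improving ray and the maximum is attained at a vertex.

The optimum lies where y = 0 and 9x - 12y = 41.
Solving simultaneously gives x = 41/9, y = 0.

x = 41/9, y = 0, maximum P = 41/9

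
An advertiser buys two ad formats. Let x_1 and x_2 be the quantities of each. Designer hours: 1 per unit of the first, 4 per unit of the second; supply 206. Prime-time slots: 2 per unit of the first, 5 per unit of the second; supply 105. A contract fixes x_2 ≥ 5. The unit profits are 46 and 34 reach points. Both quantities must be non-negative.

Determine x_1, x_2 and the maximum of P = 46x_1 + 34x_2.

Corner points and P = 46x_1 + 34x_2:
  (0, 21) → P = 714
  (0, 5) → P = 170
  (40, 5) → P = 2010

x_1 = 40, x_2 = 5, maximum P = 2010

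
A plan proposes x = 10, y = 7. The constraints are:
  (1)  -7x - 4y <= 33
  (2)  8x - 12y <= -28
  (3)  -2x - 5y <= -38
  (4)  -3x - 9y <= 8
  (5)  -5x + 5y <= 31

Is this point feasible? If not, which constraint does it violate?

Constraint (2): 8x - 12y = -4, which is not ≤ -28. All other constraints are satisfied.

not feasible — violates (2)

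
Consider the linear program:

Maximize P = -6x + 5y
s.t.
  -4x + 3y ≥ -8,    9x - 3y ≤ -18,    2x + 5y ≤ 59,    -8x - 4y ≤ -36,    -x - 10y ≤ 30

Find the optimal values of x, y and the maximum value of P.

Corner points and P = -6x + 5y:
  (29/17, 189/17) → P = 771/17
  (3/5, 39/5) → P = 177/5
  (-7/4, 25/2) → P = 73

The optimum lies where 2x + 5y = 59 and -8x - 4y = -36.
Solving simultaneously gives x = -7/4, y = 25/2.

x = -7/4, y = 25/2, maximum P = 73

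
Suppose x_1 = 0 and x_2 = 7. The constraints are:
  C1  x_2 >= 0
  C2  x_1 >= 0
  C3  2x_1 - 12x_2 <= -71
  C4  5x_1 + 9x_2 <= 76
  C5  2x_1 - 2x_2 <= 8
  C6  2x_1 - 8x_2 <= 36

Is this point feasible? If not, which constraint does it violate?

C1: 7 ≥ 0 ✓
C2: 0 ≥ 0 ✓
C3: -84 ≤ -71 ✓
C4: 63 ≤ 76 ✓
C5: -14 ≤ 8 ✓
C6: -56 ≤ 36 ✓

feasible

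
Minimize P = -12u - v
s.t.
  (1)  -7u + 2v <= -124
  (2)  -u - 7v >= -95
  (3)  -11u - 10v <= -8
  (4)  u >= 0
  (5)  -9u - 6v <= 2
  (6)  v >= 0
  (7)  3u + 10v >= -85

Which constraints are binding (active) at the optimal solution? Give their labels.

(2) and (6)

Feasible corners and P = -12u - v:
  (1058/51, 541/51) → P = -13237/51
  (124/7, 0) → P = -1488/7
  (95, 0) → P = -1140

The minimum is at (95, 0). Substituting into each constraint, equality holds for (2) and (6); the remaining constraints have slack.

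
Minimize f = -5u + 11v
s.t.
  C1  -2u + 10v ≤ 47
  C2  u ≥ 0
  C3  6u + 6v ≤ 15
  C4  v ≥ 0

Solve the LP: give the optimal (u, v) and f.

u = 5/2, v = 0, minimum f = -25/2

Feasible corners and f = -5u + 11v:
  (0, 5/2) → f = 55/2
  (0, 0) → f = 0
  (5/2, 0) → f = -25/2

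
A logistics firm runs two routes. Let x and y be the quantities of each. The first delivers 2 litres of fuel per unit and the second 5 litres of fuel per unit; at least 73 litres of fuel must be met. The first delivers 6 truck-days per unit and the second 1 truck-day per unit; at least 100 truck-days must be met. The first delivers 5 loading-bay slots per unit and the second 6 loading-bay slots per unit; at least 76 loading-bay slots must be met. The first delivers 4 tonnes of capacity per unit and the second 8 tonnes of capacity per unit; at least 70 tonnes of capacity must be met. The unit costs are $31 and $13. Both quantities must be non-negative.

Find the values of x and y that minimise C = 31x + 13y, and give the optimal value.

Feasible corners and C = 31x + 13y:
  (0, 100) → C = 1300
  (73/2, 0) → C = 2263/2
  (61/4, 17/2) → C = 2333/4
The feasible region is unbounded (it extends along (0, 1), (1, 0)), but C strictly increases along every unbounded feasible direction, so there is no improving ray and the minimum is attained at a vertex.

x = 61/4, y = 17/2, minimum C = 2333/4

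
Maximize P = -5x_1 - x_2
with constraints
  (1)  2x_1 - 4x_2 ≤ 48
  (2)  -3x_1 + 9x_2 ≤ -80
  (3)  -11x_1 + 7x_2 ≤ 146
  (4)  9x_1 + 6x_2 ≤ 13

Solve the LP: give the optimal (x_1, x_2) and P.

x_1 = -92/3, x_2 = -82/3, maximum P = 542/3

Corner points and P = -5x_1 - x_2:
  (-92/3, -82/3) → P = 542/3
  (85/12, -203/24) → P = -647/24
  (-937/39, -659/39) → P = 5344/39
  (199/33, -227/33) → P = -256/11

The optimum lies where 2x_1 - 4x_2 = 48 and -11x_1 + 7x_2 = 146.
Solving simultaneously gives x_1 = -92/3, x_2 = -82/3.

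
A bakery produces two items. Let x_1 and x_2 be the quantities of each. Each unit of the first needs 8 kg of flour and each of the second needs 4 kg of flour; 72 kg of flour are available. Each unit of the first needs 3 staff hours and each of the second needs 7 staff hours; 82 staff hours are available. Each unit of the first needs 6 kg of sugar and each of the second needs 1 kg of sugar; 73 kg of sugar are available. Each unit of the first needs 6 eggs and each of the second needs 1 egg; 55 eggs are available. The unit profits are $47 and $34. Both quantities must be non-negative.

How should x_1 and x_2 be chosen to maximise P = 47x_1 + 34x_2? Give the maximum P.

Vertices and P = 47x_1 + 34x_2:
  (0, 0) → P = 0
  (0, 82/7) → P = 2788/7
  (9, 0) → P = 423
  (4, 10) → P = 528

x_1 = 4, x_2 = 10, maximum P = 528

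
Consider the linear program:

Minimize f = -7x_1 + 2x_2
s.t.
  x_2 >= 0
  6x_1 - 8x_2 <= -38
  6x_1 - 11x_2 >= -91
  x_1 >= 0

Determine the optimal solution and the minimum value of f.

x_1 = 155/9, x_2 = 53/3, minimum f = -767/9

Extreme points and f = -7x_1 + 2x_2:
  (155/9, 53/3) → f = -767/9
  (0, 19/4) → f = 19/2
  (0, 91/11) → f = 182/11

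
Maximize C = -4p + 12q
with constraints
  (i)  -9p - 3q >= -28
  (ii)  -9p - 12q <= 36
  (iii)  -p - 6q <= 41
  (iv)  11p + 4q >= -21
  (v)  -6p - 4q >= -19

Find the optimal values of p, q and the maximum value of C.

Corner points and C = -4p + 12q:
  (148/27, -64/9) → C = -2896/27
  (55/18, 1/6) → C = -92/9
  (-9/8, -69/32) → C = -171/8
  (-8, 67/4) → C = 233

p = -8, q = 67/4, maximum C = 233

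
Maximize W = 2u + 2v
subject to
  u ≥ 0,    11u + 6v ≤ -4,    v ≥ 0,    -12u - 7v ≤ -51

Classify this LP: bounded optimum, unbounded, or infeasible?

infeasible

The boundaries u = 0 and -12u - 7v = -51 meet at (0, 51/7), but that point violates 11u + 6v ≤ -4. Every candidate vertex is excluded by some other constraint, so the feasible region is empty.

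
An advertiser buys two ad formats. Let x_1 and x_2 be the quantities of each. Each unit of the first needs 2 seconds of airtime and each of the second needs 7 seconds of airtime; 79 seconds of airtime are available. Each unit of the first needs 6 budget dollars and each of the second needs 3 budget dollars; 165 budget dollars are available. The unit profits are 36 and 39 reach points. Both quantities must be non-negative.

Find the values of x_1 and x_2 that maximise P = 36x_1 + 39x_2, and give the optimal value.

Feasible corners and P = 36x_1 + 39x_2:
  (0, 0) → P = 0
  (0, 79/7) → P = 3081/7
  (55/2, 0) → P = 990
  (51/2, 4) → P = 1074

The optimum lies where 2x_1 + 7x_2 = 79 and 6x_1 + 3x_2 = 165.
Solving simultaneously gives x_1 = 51/2, x_2 = 4.

x_1 = 51/2, x_2 = 4, maximum P = 1074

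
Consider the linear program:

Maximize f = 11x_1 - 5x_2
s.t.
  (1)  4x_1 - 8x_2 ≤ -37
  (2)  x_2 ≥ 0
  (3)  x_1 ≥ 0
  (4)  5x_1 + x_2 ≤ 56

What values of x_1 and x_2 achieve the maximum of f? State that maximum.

x_1 = 411/44, x_2 = 409/44, maximum f = 619/11

Vertices and f = 11x_1 - 5x_2:
  (0, 37/8) → f = -185/8
  (411/44, 409/44) → f = 619/11
  (0, 56) → f = -280

The optimum lies where 4x_1 - 8x_2 = -37 and 5x_1 + x_2 = 56.
Solving simultaneously gives x_1 = 411/44, x_2 = 409/44.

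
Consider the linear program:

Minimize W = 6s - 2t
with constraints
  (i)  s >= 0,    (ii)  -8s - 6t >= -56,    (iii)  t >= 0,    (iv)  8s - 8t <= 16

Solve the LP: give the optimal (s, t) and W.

Vertices and W = 6s - 2t:
  (0, 28/3) → W = -56/3
  (0, 0) → W = 0
  (34/7, 20/7) → W = 164/7
  (2, 0) → W = 12

s = 0, t = 28/3, minimum W = -56/3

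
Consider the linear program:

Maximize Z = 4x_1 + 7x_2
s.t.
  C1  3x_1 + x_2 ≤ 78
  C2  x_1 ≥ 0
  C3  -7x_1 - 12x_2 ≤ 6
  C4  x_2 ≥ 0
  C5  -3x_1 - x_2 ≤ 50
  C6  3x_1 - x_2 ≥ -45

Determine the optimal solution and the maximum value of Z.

Vertices and Z = 4x_1 + 7x_2:
  (26, 0) → Z = 104
  (11/2, 123/2) → Z = 905/2
  (0, 0) → Z = 0
  (0, 45) → Z = 315

x_1 = 11/2, x_2 = 123/2, maximum Z = 905/2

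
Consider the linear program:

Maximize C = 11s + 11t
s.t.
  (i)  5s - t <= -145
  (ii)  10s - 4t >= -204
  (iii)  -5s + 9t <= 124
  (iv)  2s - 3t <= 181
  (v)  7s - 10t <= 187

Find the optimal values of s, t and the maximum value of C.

s = -188/5, t = -43, maximum C = -4433/5

The optimum lies where 5s - t = -145 and 10s - 4t = -204.
Solving simultaneously gives s = -188/5, t = -43.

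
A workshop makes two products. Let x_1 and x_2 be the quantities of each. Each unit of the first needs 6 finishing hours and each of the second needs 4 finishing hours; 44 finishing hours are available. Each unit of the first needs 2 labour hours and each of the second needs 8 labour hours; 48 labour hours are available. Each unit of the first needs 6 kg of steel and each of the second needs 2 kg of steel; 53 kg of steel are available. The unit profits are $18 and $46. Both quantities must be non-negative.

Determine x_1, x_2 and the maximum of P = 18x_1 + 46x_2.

x_1 = 4, x_2 = 5, maximum P = 302

Vertices and P = 18x_1 + 46x_2:
  (0, 0) → P = 0
  (0, 6) → P = 276
  (22/3, 0) → P = 132
  (4, 5) → P = 302

The binding constraints are 6x_1 + 4x_2 = 44 and 2x_1 + 8x_2 = 48.
Solving simultaneously gives x_1 = 4, x_2 = 5.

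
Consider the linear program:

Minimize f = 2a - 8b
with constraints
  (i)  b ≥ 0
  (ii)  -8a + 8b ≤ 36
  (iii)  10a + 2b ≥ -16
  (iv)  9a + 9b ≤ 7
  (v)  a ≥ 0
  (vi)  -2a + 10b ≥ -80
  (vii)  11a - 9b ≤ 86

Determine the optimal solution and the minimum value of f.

The optimum lies where 9a + 9b = 7 and a = 0.
Solving simultaneously gives a = 0, b = 7/9.

a = 0, b = 7/9, minimum f = -56/9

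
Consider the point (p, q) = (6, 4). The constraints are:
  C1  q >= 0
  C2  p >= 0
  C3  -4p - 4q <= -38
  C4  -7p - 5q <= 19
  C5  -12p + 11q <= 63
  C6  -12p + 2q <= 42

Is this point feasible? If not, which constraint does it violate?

feasible

C1: 4 ≥ 0 ✓
C2: 6 ≥ 0 ✓
C3: -40 ≤ -38 ✓
C4: -62 ≤ 19 ✓
C5: -28 ≤ 63 ✓
C6: -64 ≤ 42 ✓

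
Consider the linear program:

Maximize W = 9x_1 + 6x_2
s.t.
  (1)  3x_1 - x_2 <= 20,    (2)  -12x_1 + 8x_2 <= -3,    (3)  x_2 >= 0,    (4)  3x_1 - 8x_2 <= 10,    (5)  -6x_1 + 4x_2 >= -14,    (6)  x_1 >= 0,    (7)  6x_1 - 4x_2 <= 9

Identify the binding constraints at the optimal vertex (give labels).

(1) and (2)

Extreme points and W = 9x_1 + 6x_2:
  (157/12, 77/4) → W = 933/4
  (71/6, 31/2) → W = 399/2
  (1/4, 0) → W = 9/4
  (3/2, 0) → W = 27/2

The maximum is at (157/12, 77/4). Substituting into each constraint, equality holds for (1) and (2); the remaining constraints have slack.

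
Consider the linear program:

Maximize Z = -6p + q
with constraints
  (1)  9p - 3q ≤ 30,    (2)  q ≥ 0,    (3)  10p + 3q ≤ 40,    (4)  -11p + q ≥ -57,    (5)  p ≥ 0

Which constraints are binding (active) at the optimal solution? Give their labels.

(3) and (5)

Feasible corners and Z = -6p + q:
  (10/3, 0) → Z = -20
  (70/19, 20/19) → Z = -400/19
  (0, 0) → Z = 0
  (0, 40/3) → Z = 40/3

The maximum is at (0, 40/3). Substituting into each constraint, equality holds for (3) and (5); the remaining constraints have slack.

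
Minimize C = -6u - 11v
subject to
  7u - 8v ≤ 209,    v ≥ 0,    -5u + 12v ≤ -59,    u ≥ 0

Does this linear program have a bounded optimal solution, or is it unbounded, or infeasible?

Vertices and C = -6u - 11v:
  (209/7, 0) → C = -1254/7
  (509/11, 158/11) → C = -4792/11
  (59/5, 0) → C = -354/5
The feasible region has finitely many vertices and no improving ray; the minimum is -4792/11 at (509/11, 158/11).

bounded optimum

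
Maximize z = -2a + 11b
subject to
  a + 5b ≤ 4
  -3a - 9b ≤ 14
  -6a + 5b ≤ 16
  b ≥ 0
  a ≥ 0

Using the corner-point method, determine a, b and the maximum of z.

Extreme points and z = -2a + 11b:
  (4, 0) → z = -8
  (0, 4/5) → z = 44/5
  (0, 0) → z = 0

a = 0, b = 4/5, maximum z = 44/5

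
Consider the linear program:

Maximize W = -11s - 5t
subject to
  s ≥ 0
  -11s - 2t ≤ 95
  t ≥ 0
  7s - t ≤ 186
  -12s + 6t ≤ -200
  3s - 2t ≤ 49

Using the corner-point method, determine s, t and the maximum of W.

Extreme points and W = -11s - 5t:
  (458/15, 416/15) → W = -7118/15
  (323/11, 215/11) → W = -4628/11
  (53/3, 2) → W = -613/3

s = 53/3, t = 2, maximum W = -613/3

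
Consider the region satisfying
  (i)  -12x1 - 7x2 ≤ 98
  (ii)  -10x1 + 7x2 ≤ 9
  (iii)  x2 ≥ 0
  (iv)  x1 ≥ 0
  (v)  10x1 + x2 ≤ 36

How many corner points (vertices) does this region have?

4

Pairwise boundary intersections that survive every other constraint:
  (0, 9/7)
  (243/80, 45/8)
  (0, 0)
  (18/5, 0)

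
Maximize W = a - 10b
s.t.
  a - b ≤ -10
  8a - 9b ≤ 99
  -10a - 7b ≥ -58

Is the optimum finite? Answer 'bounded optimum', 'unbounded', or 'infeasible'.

unbounded

From the feasible point (-189, -179), moving in the direction (-9, -8) keeps every constraint satisfied while W increases without bound.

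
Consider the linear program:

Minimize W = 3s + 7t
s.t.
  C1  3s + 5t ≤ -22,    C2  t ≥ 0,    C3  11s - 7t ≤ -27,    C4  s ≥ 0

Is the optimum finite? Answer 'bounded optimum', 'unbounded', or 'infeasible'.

infeasible

The boundaries 3s + 5t = -22 and t = 0 meet at (-22/3, 0), but that point violates s ≥ 0. Every candidate vertex is excluded by some other constraint, so the feasible region is empty.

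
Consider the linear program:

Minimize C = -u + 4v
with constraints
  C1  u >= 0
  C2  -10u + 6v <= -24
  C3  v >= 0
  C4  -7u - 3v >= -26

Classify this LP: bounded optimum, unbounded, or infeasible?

Feasible corners and C = -u + 4v:
  (12/5, 0) → C = -12/5
  (19/6, 23/18) → C = 35/18
  (26/7, 0) → C = -26/7
The feasible region has finitely many vertices and no improving ray; the minimum is -26/7 at (26/7, 0).

bounded optimum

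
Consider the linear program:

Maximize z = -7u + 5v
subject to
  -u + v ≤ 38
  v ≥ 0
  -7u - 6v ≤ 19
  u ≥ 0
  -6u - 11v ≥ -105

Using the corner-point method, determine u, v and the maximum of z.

Extreme points and z = -7u + 5v:
  (0, 0) → z = 0
  (35/2, 0) → z = -245/2
  (0, 105/11) → z = 525/11

The optimum lies where u = 0 and -6u - 11v = -105.
Solving simultaneously gives u = 0, v = 105/11.

u = 0, v = 105/11, maximum z = 525/11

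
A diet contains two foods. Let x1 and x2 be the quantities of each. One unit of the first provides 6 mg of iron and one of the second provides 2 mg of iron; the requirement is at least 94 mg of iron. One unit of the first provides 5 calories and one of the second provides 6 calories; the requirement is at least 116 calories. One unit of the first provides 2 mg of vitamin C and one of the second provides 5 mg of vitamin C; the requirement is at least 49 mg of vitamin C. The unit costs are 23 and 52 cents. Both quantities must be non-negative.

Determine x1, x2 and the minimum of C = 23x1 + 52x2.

x1 = 22, x2 = 1, minimum C = 558

Vertices and C = 23x1 + 52x2:
  (0, 47) → C = 2444
  (49/2, 0) → C = 1127/2
  (166/13, 113/13) → C = 9694/13
  (22, 1) → C = 558
The feasible region is unbounded (it extends along (0, 1), (1, 0)), but C strictly increases along every unbounded feasible direction, so there is no improving ray and the minimum is attained at a vertex.

At the optimal vertex, 5x1 + 6x2 = 116 and 2x1 + 5x2 = 49.
Solving simultaneously gives x1 = 22, x2 = 1.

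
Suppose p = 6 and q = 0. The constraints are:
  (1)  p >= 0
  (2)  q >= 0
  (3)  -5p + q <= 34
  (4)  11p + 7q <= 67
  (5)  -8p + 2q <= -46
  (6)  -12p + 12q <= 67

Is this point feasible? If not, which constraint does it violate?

(1): 6 ≥ 0 ✓
(2): 0 ≥ 0 ✓
(3): -30 ≤ 34 ✓
(4): 66 ≤ 67 ✓
(5): -48 ≤ -46 ✓
(6): -72 ≤ 67 ✓

feasible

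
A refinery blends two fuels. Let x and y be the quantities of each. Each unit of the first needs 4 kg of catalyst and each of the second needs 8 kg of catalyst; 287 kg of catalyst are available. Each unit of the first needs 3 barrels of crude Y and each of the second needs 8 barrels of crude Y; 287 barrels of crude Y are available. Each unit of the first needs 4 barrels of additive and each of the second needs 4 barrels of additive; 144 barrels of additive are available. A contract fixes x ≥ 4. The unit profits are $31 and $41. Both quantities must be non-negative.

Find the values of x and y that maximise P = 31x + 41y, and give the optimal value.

x = 4, y = 32, maximum P = 1436

Corner points and P = 31x + 41y:
  (36, 0) → P = 1116
  (4, 0) → P = 124
  (4, 32) → P = 1436

At the optimal vertex, 4x + 4y = 144 and x = 4.
Solving simultaneously gives x = 4, y = 32.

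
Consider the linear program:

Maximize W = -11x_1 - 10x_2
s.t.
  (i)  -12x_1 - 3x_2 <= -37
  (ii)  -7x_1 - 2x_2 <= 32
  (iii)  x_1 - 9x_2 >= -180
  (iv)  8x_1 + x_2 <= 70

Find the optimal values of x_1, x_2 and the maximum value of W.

Corner points and W = -11x_1 - 10x_2:
  (-69/37, 2197/111) → W = -19693/111
  (173/12, -136/3) → W = 1179/4
  (450/73, 1510/73) → W = -20050/73

x_1 = 173/12, x_2 = -136/3, maximum W = 1179/4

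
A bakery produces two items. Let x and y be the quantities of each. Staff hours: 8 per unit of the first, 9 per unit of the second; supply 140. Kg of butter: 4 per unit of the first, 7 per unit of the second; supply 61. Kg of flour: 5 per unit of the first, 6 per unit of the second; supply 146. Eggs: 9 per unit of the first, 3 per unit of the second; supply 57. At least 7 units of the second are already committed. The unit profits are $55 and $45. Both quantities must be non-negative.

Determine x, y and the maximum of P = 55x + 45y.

Corner points and P = 55x + 45y:
  (0, 61/7) → P = 2745/7
  (0, 7) → P = 315
  (3, 7) → P = 480

x = 3, y = 7, maximum P = 480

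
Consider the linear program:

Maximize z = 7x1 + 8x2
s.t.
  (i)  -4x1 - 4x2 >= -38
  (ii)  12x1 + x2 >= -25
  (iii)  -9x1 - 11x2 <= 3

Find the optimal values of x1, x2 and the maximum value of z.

x1 = -69/22, x2 = 139/11, maximum z = 1741/22

Corner points and z = 7x1 + 8x2:
  (-69/22, 139/11) → z = 1741/22
  (215/4, -177/4) → z = 89/4
  (-272/123, 63/41) → z = -392/123

The binding constraints are -4x1 - 4x2 = -38 and 12x1 + x2 = -25.
Solving simultaneously gives x1 = -69/22, x2 = 139/11.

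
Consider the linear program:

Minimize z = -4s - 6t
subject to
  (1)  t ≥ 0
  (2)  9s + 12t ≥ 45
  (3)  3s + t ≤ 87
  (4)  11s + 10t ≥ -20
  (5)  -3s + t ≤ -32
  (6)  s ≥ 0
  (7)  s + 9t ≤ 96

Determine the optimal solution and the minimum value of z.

Corner points and z = -4s - 6t:
  (29, 0) → z = -116
  (32/3, 0) → z = -128/3
  (687/26, 201/26) → z = -1977/13
  (96/7, 64/7) → z = -768/7

At the optimal vertex, 3s + t = 87 and s + 9t = 96.
Solving simultaneously gives s = 687/26, t = 201/26.

s = 687/26, t = 201/26, minimum z = -1977/13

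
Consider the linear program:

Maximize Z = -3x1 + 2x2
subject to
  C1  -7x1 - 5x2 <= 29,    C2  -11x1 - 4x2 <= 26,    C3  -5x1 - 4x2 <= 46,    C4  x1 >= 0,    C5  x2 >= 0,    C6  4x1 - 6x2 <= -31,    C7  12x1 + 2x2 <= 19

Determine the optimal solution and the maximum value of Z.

Feasible corners and Z = -3x1 + 2x2:
  (0, 31/6) → Z = 31/3
  (0, 19/2) → Z = 19
  (13/20, 28/5) → Z = 37/4

x1 = 0, x2 = 19/2, maximum Z = 19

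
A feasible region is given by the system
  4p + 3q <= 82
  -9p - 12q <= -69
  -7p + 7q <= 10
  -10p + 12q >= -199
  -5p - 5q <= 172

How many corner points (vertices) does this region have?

4

Intersecting each pair of boundary lines and keeping only the points that satisfy every inequality leaves:
  (544/49, 614/49)
  (527/26, 4/13)
  (121/49, 191/49)
  (268/19, -367/76)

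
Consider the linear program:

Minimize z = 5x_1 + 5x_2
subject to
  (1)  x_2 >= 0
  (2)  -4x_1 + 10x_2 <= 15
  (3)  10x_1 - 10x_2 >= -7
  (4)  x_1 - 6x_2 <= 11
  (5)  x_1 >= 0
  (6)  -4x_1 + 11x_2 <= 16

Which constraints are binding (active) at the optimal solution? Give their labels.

Extreme points and z = 5x_1 + 5x_2:
  (11, 0) → z = 55
  (0, 0) → z = 0
  (0, 7/10) → z = 7/2
  (83/70, 66/35) → z = 215/14
The feasible region is unbounded (it extends along (6, 1), (11, 4)), but z strictly increases along every unbounded feasible direction, so there is no improving ray and the minimum is attained at a vertex.

The minimum is at (0, 0). Substituting into each constraint, equality holds for (1) and (5); the remaining constraints have slack.

(1) and (5)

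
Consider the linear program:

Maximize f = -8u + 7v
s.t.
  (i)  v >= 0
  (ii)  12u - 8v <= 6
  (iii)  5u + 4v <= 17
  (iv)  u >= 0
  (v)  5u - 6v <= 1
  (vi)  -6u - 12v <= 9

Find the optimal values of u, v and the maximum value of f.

Corner points and f = -8u + 7v:
  (0, 0) → f = 0
  (1/5, 0) → f = -8/5
  (20/11, 87/44) → f = -31/44
  (7/8, 9/16) → f = -49/16
  (0, 17/4) → f = 119/4

The optimum lies where 5u + 4v = 17 and u = 0.
Solving simultaneously gives u = 0, v = 17/4.

u = 0, v = 17/4, maximum f = 119/4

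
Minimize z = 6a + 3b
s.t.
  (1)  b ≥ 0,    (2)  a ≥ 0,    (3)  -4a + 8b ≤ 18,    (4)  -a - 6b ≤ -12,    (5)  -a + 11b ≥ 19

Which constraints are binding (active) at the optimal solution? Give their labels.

(2) and (4)

Feasible corners and z = 6a + 3b:
  (0, 9/4) → z = 27/4
  (0, 2) → z = 6
  (18/17, 31/17) → z = 201/17
The feasible region is unbounded (it extends along (11, 1), (2, 1)), but z strictly increases along every unbounded feasible direction, so there is no improving ray and the minimum is attained at a vertex.

The minimum is at (0, 2). Substituting into each constraint, equality holds for (2) and (4); the remaining constraints have slack.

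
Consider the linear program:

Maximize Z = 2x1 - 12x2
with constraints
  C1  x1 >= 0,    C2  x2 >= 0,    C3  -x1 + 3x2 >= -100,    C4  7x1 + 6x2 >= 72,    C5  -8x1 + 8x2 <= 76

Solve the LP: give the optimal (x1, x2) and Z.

Feasible corners and Z = 2x1 - 12x2:
  (100, 0) → Z = 200
  (72/7, 0) → Z = 144/7
  (15/13, 277/26) → Z = -1632/13
The feasible region is unbounded (it extends along (1, 1), (3, 1)), but Z strictly decreases along every unbounded feasible direction, so there is no improving ray and the maximum is attained at a vertex.

x1 = 100, x2 = 0, maximum Z = 200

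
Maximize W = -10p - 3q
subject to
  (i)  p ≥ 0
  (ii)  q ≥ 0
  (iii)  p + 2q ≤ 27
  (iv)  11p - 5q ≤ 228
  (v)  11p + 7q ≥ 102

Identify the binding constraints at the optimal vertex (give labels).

(iii) and (v)

Corner points and W = -10p - 3q:
  (228/11, 0) → W = -2280/11
  (102/11, 0) → W = -1020/11
  (197/9, 23/9) → W = -2039/9
  (1, 13) → W = -49

The maximum is at (1, 13). Substituting into each constraint, equality holds for (iii) and (v); the remaining constraints have slack.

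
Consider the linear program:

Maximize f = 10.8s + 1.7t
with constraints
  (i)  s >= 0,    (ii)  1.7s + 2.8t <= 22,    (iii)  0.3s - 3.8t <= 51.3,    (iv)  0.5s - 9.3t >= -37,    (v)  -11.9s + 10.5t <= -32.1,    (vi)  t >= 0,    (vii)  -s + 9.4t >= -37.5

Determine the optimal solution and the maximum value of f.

s = 220/17, t = 0, maximum f = 2376/17

Vertices and f = 10.8s + 1.7t:
  (4584/731, 1219/301) → f = 763559/10234
  (220/17, 0) → f = 2376/17
  (321/119, 0) → f = 17334/595

The binding constraints are 1.7s + 2.8t = 22 and t = 0.
Solving simultaneously gives s = 220/17, t = 0.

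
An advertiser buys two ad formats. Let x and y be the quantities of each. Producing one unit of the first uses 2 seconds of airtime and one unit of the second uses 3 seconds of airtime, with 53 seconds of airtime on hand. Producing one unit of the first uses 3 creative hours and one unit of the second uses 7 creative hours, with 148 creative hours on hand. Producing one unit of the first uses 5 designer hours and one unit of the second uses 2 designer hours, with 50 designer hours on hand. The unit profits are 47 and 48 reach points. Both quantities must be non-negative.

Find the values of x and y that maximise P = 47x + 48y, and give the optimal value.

Extreme points and P = 47x + 48y:
  (0, 0) → P = 0
  (0, 53/3) → P = 848
  (10, 0) → P = 470
  (4, 15) → P = 908

The optimum lies where 2x + 3y = 53 and 5x + 2y = 50.
Solving simultaneously gives x = 4, y = 15.

x = 4, y = 15, maximum P = 908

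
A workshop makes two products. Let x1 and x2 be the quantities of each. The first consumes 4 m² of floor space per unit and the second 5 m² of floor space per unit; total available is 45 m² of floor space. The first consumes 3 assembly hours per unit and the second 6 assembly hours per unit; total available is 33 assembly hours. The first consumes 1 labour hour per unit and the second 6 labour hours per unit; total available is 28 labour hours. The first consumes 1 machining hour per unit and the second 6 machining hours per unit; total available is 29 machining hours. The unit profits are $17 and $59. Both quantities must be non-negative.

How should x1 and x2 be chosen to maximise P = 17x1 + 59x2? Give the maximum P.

Vertices and P = 17x1 + 59x2:
  (0, 0) → P = 0
  (0, 14/3) → P = 826/3
  (11, 0) → P = 187
  (5/2, 17/4) → P = 1173/4

The optimum lies where 3x1 + 6x2 = 33 and x1 + 6x2 = 28.
Solving simultaneously gives x1 = 5/2, x2 = 17/4.

x1 = 5/2, x2 = 17/4, maximum P = 1173/4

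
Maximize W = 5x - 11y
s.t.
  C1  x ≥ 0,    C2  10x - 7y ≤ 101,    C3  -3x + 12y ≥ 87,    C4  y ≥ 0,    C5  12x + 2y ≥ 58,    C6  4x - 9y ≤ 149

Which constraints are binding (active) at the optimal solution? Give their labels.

Feasible corners and W = 5x - 11y:
  (0, 29) → W = -319
  (607/33, 391/33) → W = -422/11
  (87/25, 203/25) → W = -1798/25
The feasible region is unbounded (it extends along (0, 1), (7, 10)), but W strictly decreases along every unbounded feasible direction, so there is no improving ray and the maximum is attained at a vertex.

The maximum is at (607/33, 391/33). Substituting into each constraint, equality holds for C2 and C3; the remaining constraints have slack.

C2 and C3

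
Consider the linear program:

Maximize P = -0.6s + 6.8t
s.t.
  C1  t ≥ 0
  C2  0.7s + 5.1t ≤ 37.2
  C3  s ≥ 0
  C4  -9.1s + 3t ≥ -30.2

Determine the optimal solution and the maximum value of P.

Extreme points and P = -0.6s + 6.8t:
  (0, 0) → P = 0
  (302/91, 0) → P = -906/455
  (0, 124/17) → P = 248/5
  (8854/1617, 4534/693) → P = 999406/24255

The optimum lies where 0.7s + 5.1t = 37.2 and s = 0.
Solving simultaneously gives s = 0, t = 124/17.

s = 0, t = 124/17, maximum P = 248/5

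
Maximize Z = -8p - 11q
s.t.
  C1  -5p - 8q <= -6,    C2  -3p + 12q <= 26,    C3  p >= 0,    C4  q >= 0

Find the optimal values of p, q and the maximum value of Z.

p = 0, q = 3/4, maximum Z = -33/4

Corner points and Z = -8p - 11q:
  (0, 3/4) → Z = -33/4
  (6/5, 0) → Z = -48/5
  (0, 13/6) → Z = -143/6
The feasible region is unbounded (it extends along (4, 1), (1, 0)), but Z strictly decreases along every unbounded feasible direction, so there is no improving ray and the maximum is attained at a vertex.

At the optimal vertex, -5p - 8q = -6 and p = 0.
Solving simultaneously gives p = 0, q = 3/4.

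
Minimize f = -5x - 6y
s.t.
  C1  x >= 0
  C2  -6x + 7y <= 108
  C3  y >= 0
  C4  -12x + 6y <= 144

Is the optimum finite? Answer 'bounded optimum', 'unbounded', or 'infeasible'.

unbounded

From the feasible point (0, 108/7), moving in the direction (7, 6) keeps every constraint satisfied while f decreases without bound.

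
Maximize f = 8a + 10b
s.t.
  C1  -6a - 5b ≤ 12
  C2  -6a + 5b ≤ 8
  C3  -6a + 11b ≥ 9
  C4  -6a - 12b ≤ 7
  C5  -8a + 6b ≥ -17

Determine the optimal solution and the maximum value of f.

Feasible corners and f = 8a + 10b:
  (-43/36, 1/6) → f = -71/9
  (133/4, 83/2) → f = 681
  (241/52, 87/26) → f = 917/13

The binding constraints are -6a + 5b = 8 and -8a + 6b = -17.
Solving simultaneously gives a = 133/4, b = 83/2.

a = 133/4, b = 83/2, maximum f = 681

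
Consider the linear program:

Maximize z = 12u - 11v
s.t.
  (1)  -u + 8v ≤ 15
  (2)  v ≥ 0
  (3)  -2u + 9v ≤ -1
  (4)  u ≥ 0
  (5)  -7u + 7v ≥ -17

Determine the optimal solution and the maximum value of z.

u = 146/49, v = 27/49, maximum z = 1455/49

Vertices and z = 12u - 11v:
  (1/2, 0) → z = 6
  (17/7, 0) → z = 204/7
  (146/49, 27/49) → z = 1455/49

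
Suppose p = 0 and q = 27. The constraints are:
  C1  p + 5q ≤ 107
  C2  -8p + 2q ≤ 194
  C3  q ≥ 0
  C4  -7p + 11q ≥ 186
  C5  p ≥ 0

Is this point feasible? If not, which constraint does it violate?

not feasible — violates C1

Constraint C1: p + 5q = 135, which is not ≤ 107. All other constraints are satisfied.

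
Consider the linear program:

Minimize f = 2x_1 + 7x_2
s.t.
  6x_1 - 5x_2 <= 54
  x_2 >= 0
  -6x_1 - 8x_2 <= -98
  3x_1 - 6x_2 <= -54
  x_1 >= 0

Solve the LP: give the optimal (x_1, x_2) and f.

x_1 = 13/5, x_2 = 103/10, minimum f = 773/10

Vertices and f = 2x_1 + 7x_2:
  (198/7, 162/7) → f = 1530/7
  (13/5, 103/10) → f = 773/10
  (0, 49/4) → f = 343/4
The feasible region is unbounded (it extends along (0, 1), (5, 6)), but f strictly increases along every unbounded feasible direction, so there is no improving ray and the minimum is attained at a vertex.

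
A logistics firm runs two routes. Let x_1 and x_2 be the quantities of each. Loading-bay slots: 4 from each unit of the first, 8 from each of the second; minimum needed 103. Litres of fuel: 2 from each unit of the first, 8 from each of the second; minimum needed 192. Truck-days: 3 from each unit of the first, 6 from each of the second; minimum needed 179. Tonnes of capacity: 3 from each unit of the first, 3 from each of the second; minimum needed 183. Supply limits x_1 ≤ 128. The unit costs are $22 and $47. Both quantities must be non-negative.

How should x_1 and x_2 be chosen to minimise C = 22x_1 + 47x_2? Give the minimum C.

Feasible corners and C = 22x_1 + 47x_2:
  (0, 61) → C = 2867
  (96, 0) → C = 2112
  (128, 0) → C = 2816
  (148/3, 35/3) → C = 4901/3
The feasible region is unbounded (it extends along (0, 1)), but C strictly increases along every unbounded feasible direction, so there is no improving ray and the minimum is attained at a vertex.

The optimum lies where 2x_1 + 8x_2 = 192 and 3x_1 + 3x_2 = 183.
Solving simultaneously gives x_1 = 148/3, x_2 = 35/3.

x_1 = 148/3, x_2 = 35/3, minimum C = 4901/3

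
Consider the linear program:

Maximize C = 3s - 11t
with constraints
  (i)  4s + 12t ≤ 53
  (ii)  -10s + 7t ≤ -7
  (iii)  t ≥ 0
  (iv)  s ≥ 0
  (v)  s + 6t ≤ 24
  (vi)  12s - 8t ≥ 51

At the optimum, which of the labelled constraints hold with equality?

Corner points and C = 3s - 11t:
  (53/4, 0) → C = 159/4
  (259/44, 27/11) → C = -411/44
  (17/4, 0) → C = 51/4

The maximum is at (53/4, 0). Substituting into each constraint, equality holds for (i) and (iii); the remaining constraints have slack.

(i) and (iii)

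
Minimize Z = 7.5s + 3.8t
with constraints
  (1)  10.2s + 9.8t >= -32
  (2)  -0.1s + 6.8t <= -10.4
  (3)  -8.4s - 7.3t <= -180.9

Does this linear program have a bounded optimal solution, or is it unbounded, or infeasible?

bounded optimum

Corner points and Z = 7.5s + 3.8t:
  (100321/393, -35233/131) → Z = 1169171/1310
  (130604/5785, -6927/5785) → Z = 4766037/28925
The feasible region has finitely many vertices and no improving ray; the minimum is 4766037/28925 at (130604/5785, -6927/5785).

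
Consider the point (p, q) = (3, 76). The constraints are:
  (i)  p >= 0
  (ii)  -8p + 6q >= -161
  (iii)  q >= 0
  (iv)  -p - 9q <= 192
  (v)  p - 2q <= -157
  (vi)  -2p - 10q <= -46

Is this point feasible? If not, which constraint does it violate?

Constraint (v): p - 2q = -149, which is not ≤ -157. All other constraints are satisfied.

not feasible — violates (v)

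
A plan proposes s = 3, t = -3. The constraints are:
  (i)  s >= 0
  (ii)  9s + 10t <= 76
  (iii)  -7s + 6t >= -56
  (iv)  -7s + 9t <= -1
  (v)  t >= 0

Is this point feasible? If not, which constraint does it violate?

not feasible — violates (v)

Constraint (v): t = -3, which is not ≥ 0. All other constraints are satisfied.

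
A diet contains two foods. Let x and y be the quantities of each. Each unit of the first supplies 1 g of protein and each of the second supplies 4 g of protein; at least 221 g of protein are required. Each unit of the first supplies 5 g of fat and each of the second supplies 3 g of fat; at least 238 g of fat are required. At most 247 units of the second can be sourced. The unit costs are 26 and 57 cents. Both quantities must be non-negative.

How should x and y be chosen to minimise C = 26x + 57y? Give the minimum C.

x = 17, y = 51, minimum C = 3349

The feasible region is unbounded (it extends along (1, 0)), but C strictly increases along every unbounded feasible direction, so there is no improving ray and the minimum is attained at a vertex.

The binding constraints are x + 4y = 221 and 5x + 3y = 238.
Solving simultaneously gives x = 17, y = 51.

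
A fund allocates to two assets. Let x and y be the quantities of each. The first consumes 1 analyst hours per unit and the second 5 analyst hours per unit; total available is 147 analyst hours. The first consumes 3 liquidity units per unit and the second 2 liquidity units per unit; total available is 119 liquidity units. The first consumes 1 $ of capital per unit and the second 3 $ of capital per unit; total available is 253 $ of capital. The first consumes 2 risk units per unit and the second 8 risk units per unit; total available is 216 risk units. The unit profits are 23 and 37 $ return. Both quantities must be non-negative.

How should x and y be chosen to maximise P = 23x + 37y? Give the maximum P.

Vertices and P = 23x + 37y:
  (0, 0) → P = 0
  (0, 27) → P = 999
  (119/3, 0) → P = 2737/3
  (26, 41/2) → P = 2713/2

At the optimal vertex, 3x + 2y = 119 and 2x + 8y = 216.
Solving simultaneously gives x = 26, y = 41/2.

x = 26, y = 41/2, maximum P = 2713/2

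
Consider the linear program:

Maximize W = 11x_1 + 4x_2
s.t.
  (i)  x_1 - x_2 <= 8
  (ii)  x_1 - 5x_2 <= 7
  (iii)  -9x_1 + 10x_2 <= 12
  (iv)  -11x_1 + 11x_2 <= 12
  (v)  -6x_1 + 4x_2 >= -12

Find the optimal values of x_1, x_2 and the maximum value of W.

x_1 = 7, x_2 = 15/2, maximum W = 107

Vertices and W = 11x_1 + 4x_2:
  (-137/44, -89/44) → W = -1863/44
  (16/13, -15/13) → W = 116/13
  (12/11, 24/11) → W = 228/11
  (7, 15/2) → W = 107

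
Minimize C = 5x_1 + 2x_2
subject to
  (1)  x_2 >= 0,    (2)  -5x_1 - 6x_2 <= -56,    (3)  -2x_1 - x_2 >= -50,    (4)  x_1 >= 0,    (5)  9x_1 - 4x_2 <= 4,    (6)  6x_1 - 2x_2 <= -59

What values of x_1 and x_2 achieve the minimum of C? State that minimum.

Corner points and C = 5x_1 + 2x_2:
  (0, 50) → C = 100
  (41/10, 209/5) → C = 1041/10
  (0, 59/2) → C = 59

The optimum lies where x_1 = 0 and 6x_1 - 2x_2 = -59.
Solving simultaneously gives x_1 = 0, x_2 = 59/2.

x_1 = 0, x_2 = 59/2, minimum C = 59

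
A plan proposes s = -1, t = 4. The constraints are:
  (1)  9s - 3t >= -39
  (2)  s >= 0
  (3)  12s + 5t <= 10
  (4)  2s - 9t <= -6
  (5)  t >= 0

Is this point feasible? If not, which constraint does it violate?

not feasible — violates (2)

Constraint (2): s = -1, which is not ≥ 0. All other constraints are satisfied.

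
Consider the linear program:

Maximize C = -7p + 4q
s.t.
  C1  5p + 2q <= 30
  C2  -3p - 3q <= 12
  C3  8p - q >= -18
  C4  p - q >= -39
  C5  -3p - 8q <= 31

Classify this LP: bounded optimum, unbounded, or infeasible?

bounded optimum

Corner points and C = -7p + 4q:
  (-2/7, 110/7) → C = 454/7
  (151/17, -245/34) → C = -91
  (-22/9, -14/9) → C = 98/9
  (-1/5, -19/5) → C = -69/5
The feasible region has finitely many vertices and no improving ray; the maximum is 454/7 at (-2/7, 110/7).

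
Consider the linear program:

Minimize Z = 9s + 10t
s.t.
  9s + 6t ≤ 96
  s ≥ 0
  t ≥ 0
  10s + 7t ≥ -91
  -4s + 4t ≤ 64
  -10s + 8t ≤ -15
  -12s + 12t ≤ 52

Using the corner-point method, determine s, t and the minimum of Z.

s = 3/2, t = 0, minimum Z = 27/2

Vertices and Z = 9s + 10t:
  (32/3, 0) → Z = 96
  (13/2, 25/4) → Z = 121
  (3/2, 0) → Z = 27/2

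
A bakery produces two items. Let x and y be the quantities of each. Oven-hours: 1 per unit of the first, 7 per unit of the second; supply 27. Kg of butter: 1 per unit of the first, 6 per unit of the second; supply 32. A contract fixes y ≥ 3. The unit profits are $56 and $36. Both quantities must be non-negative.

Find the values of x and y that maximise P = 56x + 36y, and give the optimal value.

x = 6, y = 3, maximum P = 444

Extreme points and P = 56x + 36y:
  (0, 27/7) → P = 972/7
  (0, 3) → P = 108
  (6, 3) → P = 444

The optimum lies where x + 7y = 27 and y = 3.
Solving simultaneously gives x = 6, y = 3.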